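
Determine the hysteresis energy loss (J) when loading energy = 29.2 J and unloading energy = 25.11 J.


Hysteresis loss = loading - unloading
= 29.2 - 25.11
= 4.09 J

4.09 J


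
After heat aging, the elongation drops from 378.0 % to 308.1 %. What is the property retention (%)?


Retention = aged / original * 100
= 308.1 / 378.0 * 100
= 81.5%

81.5%


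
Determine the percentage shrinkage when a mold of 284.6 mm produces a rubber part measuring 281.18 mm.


Shrinkage = (mold - part) / mold * 100
= (284.6 - 281.18) / 284.6 * 100
= 3.42 / 284.6 * 100
= 1.2%

1.2%


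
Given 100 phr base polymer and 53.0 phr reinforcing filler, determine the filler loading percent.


Filler % = filler / (rubber + filler) * 100
= 53.0 / (100 + 53.0) * 100
= 53.0 / 153.0 * 100
= 34.64%

34.64%


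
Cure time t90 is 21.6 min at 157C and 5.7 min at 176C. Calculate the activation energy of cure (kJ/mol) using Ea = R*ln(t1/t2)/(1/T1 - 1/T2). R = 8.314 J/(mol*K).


T1 = 430.15 K, T2 = 449.15 K
1/T1 - 1/T2 = 9.8343e-05
ln(t1/t2) = ln(21.6/5.7) = 1.3322
Ea = 8.314 * 1.3322 / 9.8343e-05 = 112627.9105 J/mol
Ea = 112.63 kJ/mol

112.63 kJ/mol


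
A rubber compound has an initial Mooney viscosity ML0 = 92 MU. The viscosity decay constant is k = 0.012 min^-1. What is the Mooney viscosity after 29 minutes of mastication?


ML = ML0 * exp(-k * t)
ML = 92 * exp(-0.012 * 29)
ML = 92 * 0.7061
ML = 64.96 MU

64.96 MU


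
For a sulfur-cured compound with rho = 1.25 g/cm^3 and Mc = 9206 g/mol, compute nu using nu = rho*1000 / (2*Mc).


nu = rho * 1000 / (2 * Mc)
nu = 1.25 * 1000 / (2 * 9206)
nu = 1250.0 / 18412
nu = 0.0679 mol/L

0.0679 mol/L


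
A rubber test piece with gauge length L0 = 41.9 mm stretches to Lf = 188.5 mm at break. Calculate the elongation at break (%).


Elongation = (Lf - L0) / L0 * 100
= (188.5 - 41.9) / 41.9 * 100
= 146.6 / 41.9 * 100
= 349.9%

349.9%


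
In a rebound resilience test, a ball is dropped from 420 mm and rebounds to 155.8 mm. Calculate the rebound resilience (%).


Resilience = h_rebound / h_drop * 100
= 155.8 / 420 * 100
= 37.1%

37.1%


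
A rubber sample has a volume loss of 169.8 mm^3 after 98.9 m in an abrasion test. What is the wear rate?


Rate = volume_loss / distance
= 169.8 / 98.9
= 1.717 mm^3/m

1.717 mm^3/m


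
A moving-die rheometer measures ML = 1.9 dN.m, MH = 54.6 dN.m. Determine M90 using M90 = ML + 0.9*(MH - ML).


M90 = ML + 0.9 * (MH - ML)
M90 = 1.9 + 0.9 * (54.6 - 1.9)
M90 = 1.9 + 0.9 * 52.7
M90 = 49.33 dN.m

49.33 dN.m


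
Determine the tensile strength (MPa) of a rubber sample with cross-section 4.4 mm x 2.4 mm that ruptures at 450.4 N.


Area = width * thickness = 4.4 * 2.4 = 10.56 mm^2
TS = force / area = 450.4 / 10.56 = 42.65 MPa

42.65 MPa


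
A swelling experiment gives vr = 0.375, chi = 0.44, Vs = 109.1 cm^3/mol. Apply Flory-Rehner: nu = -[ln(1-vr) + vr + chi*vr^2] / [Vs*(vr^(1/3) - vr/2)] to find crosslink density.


ln(1 - vr) = ln(1 - 0.375) = -0.4700
Numerator = -((-0.4700) + 0.375 + 0.44 * 0.375^2) = 0.0331
Denominator = 109.1 * (0.375^(1/3) - 0.375/2) = 58.2185
nu = 0.0331 / 58.2185 = 5.6904e-04 mol/cm^3

5.6904e-04 mol/cm^3


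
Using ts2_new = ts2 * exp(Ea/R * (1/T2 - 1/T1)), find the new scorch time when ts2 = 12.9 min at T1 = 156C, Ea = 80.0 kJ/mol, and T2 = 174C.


Convert temperatures: T1 = 156 + 273.15 = 429.15 K, T2 = 174 + 273.15 = 447.15 K
ts2_new = 12.9 * exp(80000 / 8.314 * (1/447.15 - 1/429.15))
1/T2 - 1/T1 = -9.3802e-05
ts2_new = 5.23 min

5.23 min


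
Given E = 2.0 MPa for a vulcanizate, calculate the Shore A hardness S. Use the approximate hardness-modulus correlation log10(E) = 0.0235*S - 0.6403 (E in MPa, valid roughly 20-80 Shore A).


log10(E) = 0.0235*S - 0.6403  =>  S = (log10(E) + 0.6403) / 0.0235
log10(2.0) = 0.301030
S = (0.301030 + 0.6403) / 0.0235 = 0.941330 / 0.0235
S = 40.1

Shore A = 40.1


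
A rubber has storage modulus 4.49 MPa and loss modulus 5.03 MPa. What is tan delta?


tan delta = E'' / E'
= 5.03 / 4.49
= 1.1203

tan delta = 1.1203


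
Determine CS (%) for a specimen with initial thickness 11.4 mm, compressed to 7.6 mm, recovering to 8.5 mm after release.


CS = (t0 - recovered) / (t0 - ts) * 100
= (11.4 - 8.5) / (11.4 - 7.6) * 100
= 2.9 / 3.8 * 100
= 76.3%

76.3%


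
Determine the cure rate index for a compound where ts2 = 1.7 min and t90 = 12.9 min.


CRI = 100 / (t90 - ts2)
= 100 / (12.9 - 1.7)
= 100 / 11.2
= 8.93 min^-1

8.93 min^-1


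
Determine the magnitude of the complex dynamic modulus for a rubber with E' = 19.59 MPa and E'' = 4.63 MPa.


|E*| = sqrt(E'^2 + E''^2)
= sqrt(19.59^2 + 4.63^2)
= sqrt(383.7681 + 21.4369)
= 20.13 MPa

20.13 MPa


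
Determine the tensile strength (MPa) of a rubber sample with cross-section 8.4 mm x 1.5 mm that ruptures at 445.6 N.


Area = width * thickness = 8.4 * 1.5 = 12.6 mm^2
TS = force / area = 445.6 / 12.6 = 35.37 MPa

35.37 MPa


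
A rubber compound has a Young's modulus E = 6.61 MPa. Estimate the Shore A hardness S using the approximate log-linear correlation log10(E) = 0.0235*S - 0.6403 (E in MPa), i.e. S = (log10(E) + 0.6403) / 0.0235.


log10(E) = 0.0235*S - 0.6403  =>  S = (log10(E) + 0.6403) / 0.0235
log10(6.61) = 0.820201
S = (0.820201 + 0.6403) / 0.0235 = 1.460501 / 0.0235
S = 62.1

Shore A = 62.1


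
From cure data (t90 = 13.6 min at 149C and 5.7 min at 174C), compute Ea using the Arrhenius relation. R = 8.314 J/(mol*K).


T1 = 422.15 K, T2 = 447.15 K
1/T1 - 1/T2 = 1.3244e-04
ln(t1/t2) = ln(13.6/5.7) = 0.8696
Ea = 8.314 * 0.8696 / 1.3244e-04 = 54589.7843 J/mol
Ea = 54.59 kJ/mol

54.59 kJ/mol


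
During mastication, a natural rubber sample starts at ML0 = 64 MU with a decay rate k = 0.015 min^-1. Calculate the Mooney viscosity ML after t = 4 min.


ML = ML0 * exp(-k * t)
ML = 64 * exp(-0.015 * 4)
ML = 64 * 0.9418
ML = 60.27 MU

60.27 MU


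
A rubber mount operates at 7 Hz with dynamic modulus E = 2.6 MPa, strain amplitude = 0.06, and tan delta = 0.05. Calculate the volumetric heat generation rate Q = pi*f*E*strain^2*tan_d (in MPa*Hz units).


Q = pi * f * E * strain^2 * tan_d
= pi * 7 * 2.6 * 0.06^2 * 0.05
= pi * 7 * 2.6 * 0.0036 * 0.05
= 0.0103

Q = 0.0103


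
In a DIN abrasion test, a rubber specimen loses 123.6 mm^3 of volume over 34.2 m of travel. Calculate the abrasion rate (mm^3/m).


Rate = volume_loss / distance
= 123.6 / 34.2
= 3.614 mm^3/m

3.614 mm^3/m


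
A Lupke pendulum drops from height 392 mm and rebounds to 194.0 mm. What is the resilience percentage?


Resilience = h_rebound / h_drop * 100
= 194.0 / 392 * 100
= 49.5%

49.5%


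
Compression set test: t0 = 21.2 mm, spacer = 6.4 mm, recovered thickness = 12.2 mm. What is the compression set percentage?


CS = (t0 - recovered) / (t0 - ts) * 100
= (21.2 - 12.2) / (21.2 - 6.4) * 100
= 9.0 / 14.8 * 100
= 60.8%

60.8%


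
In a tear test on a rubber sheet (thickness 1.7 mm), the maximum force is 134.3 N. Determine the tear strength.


Tear strength = force / thickness
= 134.3 / 1.7
= 79.0 N/mm

79.0 N/mm


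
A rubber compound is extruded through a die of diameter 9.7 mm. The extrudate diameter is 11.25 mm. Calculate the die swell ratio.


Die swell ratio = D_extrudate / D_die
= 11.25 / 9.7
= 1.16

Die swell = 1.16


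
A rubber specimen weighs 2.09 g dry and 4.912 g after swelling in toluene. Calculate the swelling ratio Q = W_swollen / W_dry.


Q = W_swollen / W_dry
Q = 4.912 / 2.09
Q = 2.35

Q = 2.35


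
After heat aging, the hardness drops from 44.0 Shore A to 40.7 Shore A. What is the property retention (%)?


Retention = aged / original * 100
= 40.7 / 44.0 * 100
= 92.5%

92.5%


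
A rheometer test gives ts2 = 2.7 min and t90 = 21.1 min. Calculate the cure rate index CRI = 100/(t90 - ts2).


CRI = 100 / (t90 - ts2)
= 100 / (21.1 - 2.7)
= 100 / 18.4
= 5.43 min^-1

5.43 min^-1


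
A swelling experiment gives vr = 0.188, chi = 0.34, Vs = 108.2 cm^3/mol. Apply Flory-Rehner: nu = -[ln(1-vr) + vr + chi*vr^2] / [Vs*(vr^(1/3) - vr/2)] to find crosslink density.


ln(1 - vr) = ln(1 - 0.188) = -0.2083
Numerator = -((-0.2083) + 0.188 + 0.34 * 0.188^2) = 0.0082
Denominator = 108.2 * (0.188^(1/3) - 0.188/2) = 51.8132
nu = 0.0082 / 51.8132 = 1.5899e-04 mol/cm^3

1.5899e-04 mol/cm^3


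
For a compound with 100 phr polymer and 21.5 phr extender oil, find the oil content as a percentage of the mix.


Oil % = oil / (100 + oil) * 100
= 21.5 / (100 + 21.5) * 100
= 21.5 / 121.5 * 100
= 17.7%

17.7%


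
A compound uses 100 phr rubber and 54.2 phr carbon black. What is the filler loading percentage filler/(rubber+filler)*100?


Filler % = filler / (rubber + filler) * 100
= 54.2 / (100 + 54.2) * 100
= 54.2 / 154.2 * 100
= 35.15%

35.15%


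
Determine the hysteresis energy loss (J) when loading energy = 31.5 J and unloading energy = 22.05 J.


Hysteresis loss = loading - unloading
= 31.5 - 22.05
= 9.45 J

9.45 J


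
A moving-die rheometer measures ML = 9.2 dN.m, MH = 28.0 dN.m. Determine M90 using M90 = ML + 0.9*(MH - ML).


M90 = ML + 0.9 * (MH - ML)
M90 = 9.2 + 0.9 * (28.0 - 9.2)
M90 = 9.2 + 0.9 * 18.8
M90 = 26.12 dN.m

26.12 dN.m


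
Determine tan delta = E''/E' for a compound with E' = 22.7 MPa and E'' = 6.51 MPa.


tan delta = E'' / E'
= 6.51 / 22.7
= 0.2868

tan delta = 0.2868


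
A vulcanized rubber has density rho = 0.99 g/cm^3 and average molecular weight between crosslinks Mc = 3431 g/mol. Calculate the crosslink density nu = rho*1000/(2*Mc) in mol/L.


nu = rho * 1000 / (2 * Mc)
nu = 0.99 * 1000 / (2 * 3431)
nu = 990.0 / 6862
nu = 0.1443 mol/L

0.1443 mol/L


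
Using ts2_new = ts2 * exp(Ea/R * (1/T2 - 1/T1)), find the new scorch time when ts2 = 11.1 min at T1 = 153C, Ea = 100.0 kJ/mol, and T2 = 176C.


Convert temperatures: T1 = 153 + 273.15 = 426.15 K, T2 = 176 + 273.15 = 449.15 K
ts2_new = 11.1 * exp(100000 / 8.314 * (1/449.15 - 1/426.15))
1/T2 - 1/T1 = -1.2016e-04
ts2_new = 2.62 min

2.62 min


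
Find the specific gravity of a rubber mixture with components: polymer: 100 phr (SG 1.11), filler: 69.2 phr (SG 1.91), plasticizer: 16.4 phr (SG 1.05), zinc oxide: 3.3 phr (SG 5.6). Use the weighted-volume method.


Sum of weights = 188.9
Volume contributions:
  polymer: 100/1.11 = 90.0901
  filler: 69.2/1.91 = 36.2304
  plasticizer: 16.4/1.05 = 15.6190
  zinc oxide: 3.3/5.6 = 0.5893
Sum of volumes = 142.5288
SG = 188.9 / 142.5288 = 1.325

SG = 1.325


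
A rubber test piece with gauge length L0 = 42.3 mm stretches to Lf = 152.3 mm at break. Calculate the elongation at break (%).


Elongation = (Lf - L0) / L0 * 100
= (152.3 - 42.3) / 42.3 * 100
= 110.0 / 42.3 * 100
= 260.0%

260.0%


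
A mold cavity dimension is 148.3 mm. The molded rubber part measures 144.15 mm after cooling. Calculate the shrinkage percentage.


Shrinkage = (mold - part) / mold * 100
= (148.3 - 144.15) / 148.3 * 100
= 4.15 / 148.3 * 100
= 2.8%

2.8%


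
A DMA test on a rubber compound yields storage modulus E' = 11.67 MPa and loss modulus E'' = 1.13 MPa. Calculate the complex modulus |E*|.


|E*| = sqrt(E'^2 + E''^2)
= sqrt(11.67^2 + 1.13^2)
= sqrt(136.1889 + 1.2769)
= 11.725 MPa

11.725 MPa


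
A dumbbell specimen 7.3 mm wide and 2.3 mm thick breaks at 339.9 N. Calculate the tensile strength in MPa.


Area = width * thickness = 7.3 * 2.3 = 16.79 mm^2
TS = force / area = 339.9 / 16.79 = 20.24 MPa

20.24 MPa


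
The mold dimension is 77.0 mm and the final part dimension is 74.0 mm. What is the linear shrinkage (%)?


Shrinkage = (mold - part) / mold * 100
= (77.0 - 74.0) / 77.0 * 100
= 3.0 / 77.0 * 100
= 3.9%

3.9%


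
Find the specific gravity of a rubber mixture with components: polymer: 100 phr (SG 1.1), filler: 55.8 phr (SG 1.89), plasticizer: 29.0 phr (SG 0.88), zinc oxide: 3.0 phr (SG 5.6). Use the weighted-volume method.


Sum of weights = 187.8
Volume contributions:
  polymer: 100/1.1 = 90.9091
  filler: 55.8/1.89 = 29.5238
  plasticizer: 29.0/0.88 = 32.9545
  zinc oxide: 3.0/5.6 = 0.5357
Sum of volumes = 153.9232
SG = 187.8 / 153.9232 = 1.22

SG = 1.22


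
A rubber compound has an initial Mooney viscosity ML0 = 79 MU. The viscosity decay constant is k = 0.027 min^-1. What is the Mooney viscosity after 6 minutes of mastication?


ML = ML0 * exp(-k * t)
ML = 79 * exp(-0.027 * 6)
ML = 79 * 0.8504
ML = 67.18 MU

67.18 MU


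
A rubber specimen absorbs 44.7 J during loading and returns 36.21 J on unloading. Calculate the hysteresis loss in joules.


Hysteresis loss = loading - unloading
= 44.7 - 36.21
= 8.49 J

8.49 J


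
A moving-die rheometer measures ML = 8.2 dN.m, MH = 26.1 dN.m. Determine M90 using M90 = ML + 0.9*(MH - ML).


M90 = ML + 0.9 * (MH - ML)
M90 = 8.2 + 0.9 * (26.1 - 8.2)
M90 = 8.2 + 0.9 * 17.9
M90 = 24.31 dN.m

24.31 dN.m


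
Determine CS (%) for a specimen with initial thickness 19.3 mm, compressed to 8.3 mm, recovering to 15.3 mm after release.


CS = (t0 - recovered) / (t0 - ts) * 100
= (19.3 - 15.3) / (19.3 - 8.3) * 100
= 4.0 / 11.0 * 100
= 36.4%

36.4%


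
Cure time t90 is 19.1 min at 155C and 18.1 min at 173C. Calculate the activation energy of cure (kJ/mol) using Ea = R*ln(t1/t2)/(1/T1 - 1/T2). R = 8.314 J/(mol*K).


T1 = 428.15 K, T2 = 446.15 K
1/T1 - 1/T2 = 9.4231e-05
ln(t1/t2) = ln(19.1/18.1) = 0.0538
Ea = 8.314 * 0.0538 / 9.4231e-05 = 4744.6705 J/mol
Ea = 4.74 kJ/mol

4.74 kJ/mol


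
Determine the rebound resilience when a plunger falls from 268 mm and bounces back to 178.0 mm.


Resilience = h_rebound / h_drop * 100
= 178.0 / 268 * 100
= 66.4%

66.4%


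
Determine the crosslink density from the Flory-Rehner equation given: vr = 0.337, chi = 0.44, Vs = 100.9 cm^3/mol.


ln(1 - vr) = ln(1 - 0.337) = -0.4110
Numerator = -((-0.4110) + 0.337 + 0.44 * 0.337^2) = 0.0240
Denominator = 100.9 * (0.337^(1/3) - 0.337/2) = 53.2141
nu = 0.0240 / 53.2141 = 4.5119e-04 mol/cm^3

4.5119e-04 mol/cm^3


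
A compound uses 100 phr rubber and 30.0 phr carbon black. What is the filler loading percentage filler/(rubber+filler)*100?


Filler % = filler / (rubber + filler) * 100
= 30.0 / (100 + 30.0) * 100
= 30.0 / 130.0 * 100
= 23.08%

23.08%


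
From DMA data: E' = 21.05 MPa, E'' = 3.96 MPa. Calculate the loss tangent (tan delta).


tan delta = E'' / E'
= 3.96 / 21.05
= 0.1881

tan delta = 0.1881


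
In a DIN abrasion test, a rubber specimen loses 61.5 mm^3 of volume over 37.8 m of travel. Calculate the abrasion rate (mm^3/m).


Rate = volume_loss / distance
= 61.5 / 37.8
= 1.627 mm^3/m

1.627 mm^3/m


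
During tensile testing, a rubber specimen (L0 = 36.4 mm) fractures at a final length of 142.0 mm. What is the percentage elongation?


Elongation = (Lf - L0) / L0 * 100
= (142.0 - 36.4) / 36.4 * 100
= 105.6 / 36.4 * 100
= 290.1%

290.1%


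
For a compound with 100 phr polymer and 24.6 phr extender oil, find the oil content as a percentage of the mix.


Oil % = oil / (100 + oil) * 100
= 24.6 / (100 + 24.6) * 100
= 24.6 / 124.6 * 100
= 19.74%

19.74%


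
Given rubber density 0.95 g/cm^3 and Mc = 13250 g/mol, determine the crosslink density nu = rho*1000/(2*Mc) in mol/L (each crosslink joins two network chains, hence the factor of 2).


nu = rho * 1000 / (2 * Mc)
nu = 0.95 * 1000 / (2 * 13250)
nu = 950.0 / 26500
nu = 0.0358 mol/L

0.0358 mol/L


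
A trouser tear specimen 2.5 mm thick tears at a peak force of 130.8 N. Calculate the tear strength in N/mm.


Tear strength = force / thickness
= 130.8 / 2.5
= 52.32 N/mm

52.32 N/mm


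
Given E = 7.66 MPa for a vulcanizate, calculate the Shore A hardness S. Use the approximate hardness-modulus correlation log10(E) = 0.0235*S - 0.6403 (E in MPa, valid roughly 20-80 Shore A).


log10(E) = 0.0235*S - 0.6403  =>  S = (log10(E) + 0.6403) / 0.0235
log10(7.66) = 0.884229
S = (0.884229 + 0.6403) / 0.0235 = 1.524529 / 0.0235
S = 64.9

Shore A = 64.9


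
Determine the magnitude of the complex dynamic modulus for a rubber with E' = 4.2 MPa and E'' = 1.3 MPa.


|E*| = sqrt(E'^2 + E''^2)
= sqrt(4.2^2 + 1.3^2)
= sqrt(17.6400 + 1.6900)
= 4.397 MPa

4.397 MPa


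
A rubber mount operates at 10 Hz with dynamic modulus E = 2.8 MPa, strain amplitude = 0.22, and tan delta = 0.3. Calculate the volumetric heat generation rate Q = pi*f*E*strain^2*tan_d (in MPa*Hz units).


Q = pi * f * E * strain^2 * tan_d
= pi * 10 * 2.8 * 0.22^2 * 0.3
= pi * 10 * 2.8 * 0.0484 * 0.3
= 1.2772

Q = 1.2772


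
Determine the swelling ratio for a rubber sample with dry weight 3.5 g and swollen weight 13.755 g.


Q = W_swollen / W_dry
Q = 13.755 / 3.5
Q = 3.93

Q = 3.93


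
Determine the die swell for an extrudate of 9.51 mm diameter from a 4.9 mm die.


Die swell ratio = D_extrudate / D_die
= 9.51 / 4.9
= 1.941

Die swell = 1.941


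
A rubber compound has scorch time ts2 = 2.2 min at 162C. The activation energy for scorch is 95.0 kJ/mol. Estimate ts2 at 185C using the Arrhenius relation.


Convert temperatures: T1 = 162 + 273.15 = 435.15 K, T2 = 185 + 273.15 = 458.15 K
ts2_new = 2.2 * exp(95000 / 8.314 * (1/458.15 - 1/435.15))
1/T2 - 1/T1 = -1.1537e-04
ts2_new = 0.59 min

0.59 min


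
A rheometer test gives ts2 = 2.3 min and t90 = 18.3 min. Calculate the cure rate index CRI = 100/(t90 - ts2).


CRI = 100 / (t90 - ts2)
= 100 / (18.3 - 2.3)
= 100 / 16.0
= 6.25 min^-1

6.25 min^-1


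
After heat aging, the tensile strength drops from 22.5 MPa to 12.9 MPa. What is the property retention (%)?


Retention = aged / original * 100
= 12.9 / 22.5 * 100
= 57.3%

57.3%


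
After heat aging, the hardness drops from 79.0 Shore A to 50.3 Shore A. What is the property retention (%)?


Retention = aged / original * 100
= 50.3 / 79.0 * 100
= 63.7%

63.7%


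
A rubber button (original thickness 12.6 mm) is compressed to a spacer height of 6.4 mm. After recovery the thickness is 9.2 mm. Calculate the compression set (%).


CS = (t0 - recovered) / (t0 - ts) * 100
= (12.6 - 9.2) / (12.6 - 6.4) * 100
= 3.4 / 6.2 * 100
= 54.8%

54.8%


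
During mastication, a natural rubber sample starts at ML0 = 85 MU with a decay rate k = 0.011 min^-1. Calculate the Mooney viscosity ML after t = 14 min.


ML = ML0 * exp(-k * t)
ML = 85 * exp(-0.011 * 14)
ML = 85 * 0.8573
ML = 72.87 MU

72.87 MU


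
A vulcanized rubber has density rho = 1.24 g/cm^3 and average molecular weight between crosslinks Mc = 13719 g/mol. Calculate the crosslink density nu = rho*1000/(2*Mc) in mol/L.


nu = rho * 1000 / (2 * Mc)
nu = 1.24 * 1000 / (2 * 13719)
nu = 1240.0 / 27438
nu = 0.0452 mol/L

0.0452 mol/L


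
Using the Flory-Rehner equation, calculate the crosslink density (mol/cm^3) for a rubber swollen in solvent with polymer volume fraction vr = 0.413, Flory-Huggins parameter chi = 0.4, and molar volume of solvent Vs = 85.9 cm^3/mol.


ln(1 - vr) = ln(1 - 0.413) = -0.5327
Numerator = -((-0.5327) + 0.413 + 0.4 * 0.413^2) = 0.0515
Denominator = 85.9 * (0.413^(1/3) - 0.413/2) = 46.2317
nu = 0.0515 / 46.2317 = 0.0011 mol/cm^3

0.0011 mol/cm^3


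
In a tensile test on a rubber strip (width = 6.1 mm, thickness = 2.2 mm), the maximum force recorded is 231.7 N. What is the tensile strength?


Area = width * thickness = 6.1 * 2.2 = 13.42 mm^2
TS = force / area = 231.7 / 13.42 = 17.27 MPa

17.27 MPa


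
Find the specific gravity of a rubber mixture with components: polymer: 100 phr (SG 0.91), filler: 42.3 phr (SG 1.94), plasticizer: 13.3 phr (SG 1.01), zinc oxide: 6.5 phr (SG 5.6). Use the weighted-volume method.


Sum of weights = 162.1
Volume contributions:
  polymer: 100/0.91 = 109.8901
  filler: 42.3/1.94 = 21.8041
  plasticizer: 13.3/1.01 = 13.1683
  zinc oxide: 6.5/5.6 = 1.1607
Sum of volumes = 146.0233
SG = 162.1 / 146.0233 = 1.11

SG = 1.11


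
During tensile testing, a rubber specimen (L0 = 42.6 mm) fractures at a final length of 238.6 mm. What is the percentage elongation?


Elongation = (Lf - L0) / L0 * 100
= (238.6 - 42.6) / 42.6 * 100
= 196.0 / 42.6 * 100
= 460.1%

460.1%


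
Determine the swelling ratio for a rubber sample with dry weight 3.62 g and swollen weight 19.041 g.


Q = W_swollen / W_dry
Q = 19.041 / 3.62
Q = 5.26

Q = 5.26


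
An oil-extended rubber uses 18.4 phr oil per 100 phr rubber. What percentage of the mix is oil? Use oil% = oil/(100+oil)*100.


Oil % = oil / (100 + oil) * 100
= 18.4 / (100 + 18.4) * 100
= 18.4 / 118.4 * 100
= 15.54%

15.54%


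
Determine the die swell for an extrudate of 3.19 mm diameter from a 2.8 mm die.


Die swell ratio = D_extrudate / D_die
= 3.19 / 2.8
= 1.139

Die swell = 1.139


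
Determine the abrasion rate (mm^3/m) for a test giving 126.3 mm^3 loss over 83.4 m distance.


Rate = volume_loss / distance
= 126.3 / 83.4
= 1.514 mm^3/m

1.514 mm^3/m


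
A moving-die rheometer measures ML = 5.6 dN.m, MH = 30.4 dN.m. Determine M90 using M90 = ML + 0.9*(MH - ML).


M90 = ML + 0.9 * (MH - ML)
M90 = 5.6 + 0.9 * (30.4 - 5.6)
M90 = 5.6 + 0.9 * 24.8
M90 = 27.92 dN.m

27.92 dN.m


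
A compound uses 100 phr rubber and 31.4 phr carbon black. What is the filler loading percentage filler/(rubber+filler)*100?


Filler % = filler / (rubber + filler) * 100
= 31.4 / (100 + 31.4) * 100
= 31.4 / 131.4 * 100
= 23.9%

23.9%


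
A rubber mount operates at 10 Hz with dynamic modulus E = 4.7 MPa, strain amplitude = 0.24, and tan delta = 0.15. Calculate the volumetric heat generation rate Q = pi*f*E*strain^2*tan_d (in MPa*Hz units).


Q = pi * f * E * strain^2 * tan_d
= pi * 10 * 4.7 * 0.24^2 * 0.15
= pi * 10 * 4.7 * 0.0576 * 0.15
= 1.2757

Q = 1.2757


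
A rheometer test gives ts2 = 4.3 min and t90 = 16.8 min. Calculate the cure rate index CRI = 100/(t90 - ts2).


CRI = 100 / (t90 - ts2)
= 100 / (16.8 - 4.3)
= 100 / 12.5
= 8.0 min^-1

8.0 min^-1


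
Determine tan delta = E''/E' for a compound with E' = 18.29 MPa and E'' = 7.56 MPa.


tan delta = E'' / E'
= 7.56 / 18.29
= 0.4133

tan delta = 0.4133


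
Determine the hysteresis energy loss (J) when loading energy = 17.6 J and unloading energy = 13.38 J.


Hysteresis loss = loading - unloading
= 17.6 - 13.38
= 4.22 J

4.22 J


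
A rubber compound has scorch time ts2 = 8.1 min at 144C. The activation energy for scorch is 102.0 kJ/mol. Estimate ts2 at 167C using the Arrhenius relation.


Convert temperatures: T1 = 144 + 273.15 = 417.15 K, T2 = 167 + 273.15 = 440.15 K
ts2_new = 8.1 * exp(102000 / 8.314 * (1/440.15 - 1/417.15))
1/T2 - 1/T1 = -1.2527e-04
ts2_new = 1.74 min

1.74 min


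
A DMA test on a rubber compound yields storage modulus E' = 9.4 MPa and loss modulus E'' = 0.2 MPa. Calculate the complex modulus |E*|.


|E*| = sqrt(E'^2 + E''^2)
= sqrt(9.4^2 + 0.2^2)
= sqrt(88.3600 + 0.0400)
= 9.402 MPa

9.402 MPa


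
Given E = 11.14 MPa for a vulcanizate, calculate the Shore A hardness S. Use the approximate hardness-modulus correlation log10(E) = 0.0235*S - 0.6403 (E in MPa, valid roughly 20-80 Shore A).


log10(E) = 0.0235*S - 0.6403  =>  S = (log10(E) + 0.6403) / 0.0235
log10(11.14) = 1.046885
S = (1.046885 + 0.6403) / 0.0235 = 1.687185 / 0.0235
S = 71.8

Shore A = 71.8


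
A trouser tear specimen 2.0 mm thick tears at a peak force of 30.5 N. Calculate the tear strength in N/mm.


Tear strength = force / thickness
= 30.5 / 2.0
= 15.25 N/mm

15.25 N/mm


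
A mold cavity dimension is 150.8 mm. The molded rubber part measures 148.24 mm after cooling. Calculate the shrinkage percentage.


Shrinkage = (mold - part) / mold * 100
= (150.8 - 148.24) / 150.8 * 100
= 2.56 / 150.8 * 100
= 1.7%

1.7%


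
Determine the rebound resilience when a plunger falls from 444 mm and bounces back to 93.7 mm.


Resilience = h_rebound / h_drop * 100
= 93.7 / 444 * 100
= 21.1%

21.1%


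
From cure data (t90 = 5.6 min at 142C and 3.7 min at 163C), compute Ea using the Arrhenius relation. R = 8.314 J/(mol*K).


T1 = 415.15 K, T2 = 436.15 K
1/T1 - 1/T2 = 1.1598e-04
ln(t1/t2) = ln(5.6/3.7) = 0.4144
Ea = 8.314 * 0.4144 / 1.1598e-04 = 29708.9149 J/mol
Ea = 29.71 kJ/mol

29.71 kJ/mol


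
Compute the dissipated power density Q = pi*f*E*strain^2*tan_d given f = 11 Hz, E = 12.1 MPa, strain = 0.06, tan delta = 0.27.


Q = pi * f * E * strain^2 * tan_d
= pi * 11 * 12.1 * 0.06^2 * 0.27
= pi * 11 * 12.1 * 0.0036 * 0.27
= 0.4064

Q = 0.4064


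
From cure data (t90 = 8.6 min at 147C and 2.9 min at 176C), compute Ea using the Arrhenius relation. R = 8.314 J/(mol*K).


T1 = 420.15 K, T2 = 449.15 K
1/T1 - 1/T2 = 1.5367e-04
ln(t1/t2) = ln(8.6/2.9) = 1.0871
Ea = 8.314 * 1.0871 / 1.5367e-04 = 58810.9101 J/mol
Ea = 58.81 kJ/mol

58.81 kJ/mol


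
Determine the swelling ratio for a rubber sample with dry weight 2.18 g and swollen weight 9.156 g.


Q = W_swollen / W_dry
Q = 9.156 / 2.18
Q = 4.2

Q = 4.2


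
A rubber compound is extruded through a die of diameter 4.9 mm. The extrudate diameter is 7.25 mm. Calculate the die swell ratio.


Die swell ratio = D_extrudate / D_die
= 7.25 / 4.9
= 1.48

Die swell = 1.48


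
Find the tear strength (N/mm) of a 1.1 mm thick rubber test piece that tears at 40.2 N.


Tear strength = force / thickness
= 40.2 / 1.1
= 36.55 N/mm

36.55 N/mm


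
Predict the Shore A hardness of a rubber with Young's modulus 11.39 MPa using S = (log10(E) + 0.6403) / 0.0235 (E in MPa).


log10(E) = 0.0235*S - 0.6403  =>  S = (log10(E) + 0.6403) / 0.0235
log10(11.39) = 1.056524
S = (1.056524 + 0.6403) / 0.0235 = 1.696824 / 0.0235
S = 72.2

Shore A = 72.2


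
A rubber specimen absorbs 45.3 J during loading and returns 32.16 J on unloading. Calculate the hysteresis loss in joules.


Hysteresis loss = loading - unloading
= 45.3 - 32.16
= 13.14 J

13.14 J


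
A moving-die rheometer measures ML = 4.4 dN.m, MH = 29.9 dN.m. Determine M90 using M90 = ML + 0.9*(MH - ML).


M90 = ML + 0.9 * (MH - ML)
M90 = 4.4 + 0.9 * (29.9 - 4.4)
M90 = 4.4 + 0.9 * 25.5
M90 = 27.35 dN.m

27.35 dN.m


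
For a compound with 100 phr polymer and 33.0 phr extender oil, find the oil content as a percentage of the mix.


Oil % = oil / (100 + oil) * 100
= 33.0 / (100 + 33.0) * 100
= 33.0 / 133.0 * 100
= 24.81%

24.81%


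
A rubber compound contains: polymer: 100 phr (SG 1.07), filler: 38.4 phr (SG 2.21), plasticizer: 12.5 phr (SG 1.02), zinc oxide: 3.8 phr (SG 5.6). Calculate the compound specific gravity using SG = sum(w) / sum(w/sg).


Sum of weights = 154.7
Volume contributions:
  polymer: 100/1.07 = 93.4579
  filler: 38.4/2.21 = 17.3756
  plasticizer: 12.5/1.02 = 12.2549
  zinc oxide: 3.8/5.6 = 0.6786
Sum of volumes = 123.7670
SG = 154.7 / 123.7670 = 1.25

SG = 1.25


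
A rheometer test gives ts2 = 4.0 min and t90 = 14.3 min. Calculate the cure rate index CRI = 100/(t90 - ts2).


CRI = 100 / (t90 - ts2)
= 100 / (14.3 - 4.0)
= 100 / 10.3
= 9.71 min^-1

9.71 min^-1


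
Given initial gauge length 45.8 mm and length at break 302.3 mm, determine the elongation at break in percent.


Elongation = (Lf - L0) / L0 * 100
= (302.3 - 45.8) / 45.8 * 100
= 256.5 / 45.8 * 100
= 560.0%

560.0%


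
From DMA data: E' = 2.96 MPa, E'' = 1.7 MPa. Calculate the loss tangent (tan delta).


tan delta = E'' / E'
= 1.7 / 2.96
= 0.5743

tan delta = 0.5743


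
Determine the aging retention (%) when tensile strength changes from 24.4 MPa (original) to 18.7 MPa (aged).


Retention = aged / original * 100
= 18.7 / 24.4 * 100
= 76.6%

76.6%


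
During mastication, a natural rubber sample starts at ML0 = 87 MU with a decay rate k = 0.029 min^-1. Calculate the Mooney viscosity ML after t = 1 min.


ML = ML0 * exp(-k * t)
ML = 87 * exp(-0.029 * 1)
ML = 87 * 0.9714
ML = 84.51 MU

84.51 MU


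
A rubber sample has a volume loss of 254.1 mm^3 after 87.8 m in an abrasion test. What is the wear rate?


Rate = volume_loss / distance
= 254.1 / 87.8
= 2.894 mm^3/m

2.894 mm^3/m


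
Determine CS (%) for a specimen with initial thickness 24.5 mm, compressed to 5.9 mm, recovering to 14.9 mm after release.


CS = (t0 - recovered) / (t0 - ts) * 100
= (24.5 - 14.9) / (24.5 - 5.9) * 100
= 9.6 / 18.6 * 100
= 51.6%

51.6%


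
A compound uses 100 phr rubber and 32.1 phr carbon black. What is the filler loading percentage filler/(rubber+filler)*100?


Filler % = filler / (rubber + filler) * 100
= 32.1 / (100 + 32.1) * 100
= 32.1 / 132.1 * 100
= 24.3%

24.3%


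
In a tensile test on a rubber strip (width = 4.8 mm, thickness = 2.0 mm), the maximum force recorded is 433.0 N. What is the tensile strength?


Area = width * thickness = 4.8 * 2.0 = 9.6 mm^2
TS = force / area = 433.0 / 9.6 = 45.1 MPa

45.1 MPa


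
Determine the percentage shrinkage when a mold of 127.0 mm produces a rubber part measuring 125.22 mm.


Shrinkage = (mold - part) / mold * 100
= (127.0 - 125.22) / 127.0 * 100
= 1.78 / 127.0 * 100
= 1.4%

1.4%


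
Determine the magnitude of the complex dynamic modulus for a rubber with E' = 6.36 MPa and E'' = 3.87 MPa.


|E*| = sqrt(E'^2 + E''^2)
= sqrt(6.36^2 + 3.87^2)
= sqrt(40.4496 + 14.9769)
= 7.445 MPa

7.445 MPa


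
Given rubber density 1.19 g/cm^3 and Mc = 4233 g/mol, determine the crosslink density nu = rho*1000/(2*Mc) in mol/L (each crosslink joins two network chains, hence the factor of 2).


nu = rho * 1000 / (2 * Mc)
nu = 1.19 * 1000 / (2 * 4233)
nu = 1190.0 / 8466
nu = 0.1406 mol/L

0.1406 mol/L


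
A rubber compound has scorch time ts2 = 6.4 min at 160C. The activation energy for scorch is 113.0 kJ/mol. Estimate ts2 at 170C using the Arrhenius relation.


Convert temperatures: T1 = 160 + 273.15 = 433.15 K, T2 = 170 + 273.15 = 443.15 K
ts2_new = 6.4 * exp(113000 / 8.314 * (1/443.15 - 1/433.15))
1/T2 - 1/T1 = -5.2097e-05
ts2_new = 3.15 min

3.15 min


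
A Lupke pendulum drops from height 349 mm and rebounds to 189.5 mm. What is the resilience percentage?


Resilience = h_rebound / h_drop * 100
= 189.5 / 349 * 100
= 54.3%

54.3%


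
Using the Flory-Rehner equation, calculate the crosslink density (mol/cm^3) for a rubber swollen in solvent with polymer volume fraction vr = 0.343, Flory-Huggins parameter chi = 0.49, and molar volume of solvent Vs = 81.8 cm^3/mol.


ln(1 - vr) = ln(1 - 0.343) = -0.4201
Numerator = -((-0.4201) + 0.343 + 0.49 * 0.343^2) = 0.0194
Denominator = 81.8 * (0.343^(1/3) - 0.343/2) = 43.2313
nu = 0.0194 / 43.2313 = 4.4929e-04 mol/cm^3

4.4929e-04 mol/cm^3


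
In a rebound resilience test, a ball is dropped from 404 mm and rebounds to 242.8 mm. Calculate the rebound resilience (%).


Resilience = h_rebound / h_drop * 100
= 242.8 / 404 * 100
= 60.1%

60.1%


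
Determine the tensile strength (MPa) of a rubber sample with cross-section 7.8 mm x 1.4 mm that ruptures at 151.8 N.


Area = width * thickness = 7.8 * 1.4 = 10.92 mm^2
TS = force / area = 151.8 / 10.92 = 13.9 MPa

13.9 MPa


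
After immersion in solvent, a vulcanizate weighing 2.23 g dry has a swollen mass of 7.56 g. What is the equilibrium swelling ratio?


Q = W_swollen / W_dry
Q = 7.56 / 2.23
Q = 3.39

Q = 3.39


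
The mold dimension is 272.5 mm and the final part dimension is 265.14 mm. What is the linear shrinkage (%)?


Shrinkage = (mold - part) / mold * 100
= (272.5 - 265.14) / 272.5 * 100
= 7.36 / 272.5 * 100
= 2.7%

2.7%


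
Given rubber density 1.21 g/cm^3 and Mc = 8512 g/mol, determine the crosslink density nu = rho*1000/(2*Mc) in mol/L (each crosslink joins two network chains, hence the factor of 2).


nu = rho * 1000 / (2 * Mc)
nu = 1.21 * 1000 / (2 * 8512)
nu = 1210.0 / 17024
nu = 0.0711 mol/L

0.0711 mol/L


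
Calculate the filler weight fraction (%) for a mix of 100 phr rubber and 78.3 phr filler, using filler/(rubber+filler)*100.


Filler % = filler / (rubber + filler) * 100
= 78.3 / (100 + 78.3) * 100
= 78.3 / 178.3 * 100
= 43.91%

43.91%


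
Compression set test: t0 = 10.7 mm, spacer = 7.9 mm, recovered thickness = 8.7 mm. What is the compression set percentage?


CS = (t0 - recovered) / (t0 - ts) * 100
= (10.7 - 8.7) / (10.7 - 7.9) * 100
= 2.0 / 2.8 * 100
= 71.4%

71.4%


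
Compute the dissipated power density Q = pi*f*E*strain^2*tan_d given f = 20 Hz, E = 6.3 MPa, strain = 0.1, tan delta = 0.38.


Q = pi * f * E * strain^2 * tan_d
= pi * 20 * 6.3 * 0.1^2 * 0.38
= pi * 20 * 6.3 * 0.0100 * 0.38
= 1.5042

Q = 1.5042


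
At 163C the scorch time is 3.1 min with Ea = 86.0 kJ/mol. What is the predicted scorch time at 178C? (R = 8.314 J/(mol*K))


Convert temperatures: T1 = 163 + 273.15 = 436.15 K, T2 = 178 + 273.15 = 451.15 K
ts2_new = 3.1 * exp(86000 / 8.314 * (1/451.15 - 1/436.15))
1/T2 - 1/T1 = -7.6231e-05
ts2_new = 1.41 min

1.41 min


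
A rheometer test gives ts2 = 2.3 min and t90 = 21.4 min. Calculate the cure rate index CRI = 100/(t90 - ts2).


CRI = 100 / (t90 - ts2)
= 100 / (21.4 - 2.3)
= 100 / 19.1
= 5.24 min^-1

5.24 min^-1


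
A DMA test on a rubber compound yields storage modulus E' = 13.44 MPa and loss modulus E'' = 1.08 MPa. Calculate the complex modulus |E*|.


|E*| = sqrt(E'^2 + E''^2)
= sqrt(13.44^2 + 1.08^2)
= sqrt(180.6336 + 1.1664)
= 13.483 MPa

13.483 MPa


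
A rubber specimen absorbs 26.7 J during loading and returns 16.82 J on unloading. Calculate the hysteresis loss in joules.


Hysteresis loss = loading - unloading
= 26.7 - 16.82
= 9.88 J

9.88 J


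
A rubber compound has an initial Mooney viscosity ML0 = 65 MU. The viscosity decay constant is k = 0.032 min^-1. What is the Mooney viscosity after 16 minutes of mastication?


ML = ML0 * exp(-k * t)
ML = 65 * exp(-0.032 * 16)
ML = 65 * 0.5993
ML = 38.95 MU

38.95 MU


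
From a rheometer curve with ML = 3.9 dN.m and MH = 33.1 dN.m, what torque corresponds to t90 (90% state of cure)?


M90 = ML + 0.9 * (MH - ML)
M90 = 3.9 + 0.9 * (33.1 - 3.9)
M90 = 3.9 + 0.9 * 29.2
M90 = 30.18 dN.m

30.18 dN.m


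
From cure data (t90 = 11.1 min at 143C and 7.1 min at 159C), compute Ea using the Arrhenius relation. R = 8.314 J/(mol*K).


T1 = 416.15 K, T2 = 432.15 K
1/T1 - 1/T2 = 8.8968e-05
ln(t1/t2) = ln(11.1/7.1) = 0.4469
Ea = 8.314 * 0.4469 / 8.8968e-05 = 41757.6963 J/mol
Ea = 41.76 kJ/mol

41.76 kJ/mol


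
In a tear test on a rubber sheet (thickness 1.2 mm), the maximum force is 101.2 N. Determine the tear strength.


Tear strength = force / thickness
= 101.2 / 1.2
= 84.33 N/mm

84.33 N/mm


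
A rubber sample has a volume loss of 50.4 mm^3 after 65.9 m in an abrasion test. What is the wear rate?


Rate = volume_loss / distance
= 50.4 / 65.9
= 0.765 mm^3/m

0.765 mm^3/m


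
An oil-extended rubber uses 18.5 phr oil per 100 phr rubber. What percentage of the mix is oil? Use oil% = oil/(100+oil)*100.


Oil % = oil / (100 + oil) * 100
= 18.5 / (100 + 18.5) * 100
= 18.5 / 118.5 * 100
= 15.61%

15.61%


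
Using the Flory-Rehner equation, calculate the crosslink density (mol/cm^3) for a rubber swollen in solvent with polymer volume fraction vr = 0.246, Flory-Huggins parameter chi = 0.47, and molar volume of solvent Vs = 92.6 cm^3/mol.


ln(1 - vr) = ln(1 - 0.246) = -0.2824
Numerator = -((-0.2824) + 0.246 + 0.47 * 0.246^2) = 0.0079
Denominator = 92.6 * (0.246^(1/3) - 0.246/2) = 46.6318
nu = 0.0079 / 46.6318 = 1.6985e-04 mol/cm^3

1.6985e-04 mol/cm^3


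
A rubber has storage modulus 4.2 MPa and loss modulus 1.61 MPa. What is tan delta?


tan delta = E'' / E'
= 1.61 / 4.2
= 0.3833

tan delta = 0.3833


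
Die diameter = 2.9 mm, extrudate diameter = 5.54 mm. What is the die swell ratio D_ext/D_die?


Die swell ratio = D_extrudate / D_die
= 5.54 / 2.9
= 1.91

Die swell = 1.91


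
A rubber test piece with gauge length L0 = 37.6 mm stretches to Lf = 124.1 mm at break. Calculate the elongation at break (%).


Elongation = (Lf - L0) / L0 * 100
= (124.1 - 37.6) / 37.6 * 100
= 86.5 / 37.6 * 100
= 230.1%

230.1%


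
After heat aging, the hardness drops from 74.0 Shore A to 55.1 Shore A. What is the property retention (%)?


Retention = aged / original * 100
= 55.1 / 74.0 * 100
= 74.5%

74.5%


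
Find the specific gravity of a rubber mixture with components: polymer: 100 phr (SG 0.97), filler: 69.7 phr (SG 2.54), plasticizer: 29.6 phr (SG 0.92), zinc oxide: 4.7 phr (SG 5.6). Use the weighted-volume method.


Sum of weights = 204.0
Volume contributions:
  polymer: 100/0.97 = 103.0928
  filler: 69.7/2.54 = 27.4409
  plasticizer: 29.6/0.92 = 32.1739
  zinc oxide: 4.7/5.6 = 0.8393
Sum of volumes = 163.5469
SG = 204.0 / 163.5469 = 1.247

SG = 1.247


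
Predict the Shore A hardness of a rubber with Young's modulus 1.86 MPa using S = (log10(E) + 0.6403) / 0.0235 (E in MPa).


log10(E) = 0.0235*S - 0.6403  =>  S = (log10(E) + 0.6403) / 0.0235
log10(1.86) = 0.269513
S = (0.269513 + 0.6403) / 0.0235 = 0.909813 / 0.0235
S = 38.7

Shore A = 38.7


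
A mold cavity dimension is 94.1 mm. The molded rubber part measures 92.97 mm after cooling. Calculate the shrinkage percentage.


Shrinkage = (mold - part) / mold * 100
= (94.1 - 92.97) / 94.1 * 100
= 1.13 / 94.1 * 100
= 1.2%

1.2%


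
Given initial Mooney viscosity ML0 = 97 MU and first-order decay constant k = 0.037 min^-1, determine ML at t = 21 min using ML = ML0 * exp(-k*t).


ML = ML0 * exp(-k * t)
ML = 97 * exp(-0.037 * 21)
ML = 97 * 0.4598
ML = 44.6 MU

44.6 MU


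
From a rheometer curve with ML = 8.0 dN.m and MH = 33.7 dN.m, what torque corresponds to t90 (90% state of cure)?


M90 = ML + 0.9 * (MH - ML)
M90 = 8.0 + 0.9 * (33.7 - 8.0)
M90 = 8.0 + 0.9 * 25.7
M90 = 31.13 dN.m

31.13 dN.m


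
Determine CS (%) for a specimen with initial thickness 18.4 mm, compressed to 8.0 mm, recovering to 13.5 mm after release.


CS = (t0 - recovered) / (t0 - ts) * 100
= (18.4 - 13.5) / (18.4 - 8.0) * 100
= 4.9 / 10.4 * 100
= 47.1%

47.1%


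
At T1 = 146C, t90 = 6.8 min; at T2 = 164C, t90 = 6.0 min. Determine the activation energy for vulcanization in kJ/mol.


T1 = 419.15 K, T2 = 437.15 K
1/T1 - 1/T2 = 9.8236e-05
ln(t1/t2) = ln(6.8/6.0) = 0.1252
Ea = 8.314 * 0.1252 / 9.8236e-05 = 10592.8770 J/mol
Ea = 10.59 kJ/mol

10.59 kJ/mol


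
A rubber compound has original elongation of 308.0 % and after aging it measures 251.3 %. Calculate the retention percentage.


Retention = aged / original * 100
= 251.3 / 308.0 * 100
= 81.6%

81.6%


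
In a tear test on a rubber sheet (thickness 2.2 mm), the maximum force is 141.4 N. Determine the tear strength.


Tear strength = force / thickness
= 141.4 / 2.2
= 64.27 N/mm

64.27 N/mm


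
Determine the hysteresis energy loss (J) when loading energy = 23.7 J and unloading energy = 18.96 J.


Hysteresis loss = loading - unloading
= 23.7 - 18.96
= 4.74 J

4.74 J


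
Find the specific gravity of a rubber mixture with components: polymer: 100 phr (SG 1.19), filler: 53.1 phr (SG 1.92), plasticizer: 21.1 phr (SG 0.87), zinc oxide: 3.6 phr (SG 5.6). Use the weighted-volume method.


Sum of weights = 177.8
Volume contributions:
  polymer: 100/1.19 = 84.0336
  filler: 53.1/1.92 = 27.6562
  plasticizer: 21.1/0.87 = 24.2529
  zinc oxide: 3.6/5.6 = 0.6429
Sum of volumes = 136.5856
SG = 177.8 / 136.5856 = 1.302

SG = 1.302


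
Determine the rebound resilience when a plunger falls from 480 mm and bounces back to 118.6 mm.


Resilience = h_rebound / h_drop * 100
= 118.6 / 480 * 100
= 24.7%

24.7%


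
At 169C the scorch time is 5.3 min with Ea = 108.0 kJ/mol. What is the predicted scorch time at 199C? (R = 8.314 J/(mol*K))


Convert temperatures: T1 = 169 + 273.15 = 442.15 K, T2 = 199 + 273.15 = 472.15 K
ts2_new = 5.3 * exp(108000 / 8.314 * (1/472.15 - 1/442.15))
1/T2 - 1/T1 = -1.4370e-04
ts2_new = 0.82 min

0.82 min


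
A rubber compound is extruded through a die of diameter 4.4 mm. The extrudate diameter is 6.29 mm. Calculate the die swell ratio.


Die swell ratio = D_extrudate / D_die
= 6.29 / 4.4
= 1.43

Die swell = 1.43


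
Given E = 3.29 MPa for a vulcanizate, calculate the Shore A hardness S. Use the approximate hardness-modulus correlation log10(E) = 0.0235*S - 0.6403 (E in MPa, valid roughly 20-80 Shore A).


log10(E) = 0.0235*S - 0.6403  =>  S = (log10(E) + 0.6403) / 0.0235
log10(3.29) = 0.517196
S = (0.517196 + 0.6403) / 0.0235 = 1.157496 / 0.0235
S = 49.3

Shore A = 49.3
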